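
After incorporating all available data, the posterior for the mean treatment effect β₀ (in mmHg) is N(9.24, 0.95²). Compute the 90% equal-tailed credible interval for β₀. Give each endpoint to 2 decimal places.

[7.68, 10.80]

The posterior is symmetric, so the 90% equal-tailed interval is β₀ = 9.24 ± z·0.95 with z = 1.645.
Half-width: 1.645 × 0.95 = 1.56.
9.24 − 1.56 = 7.68; 9.24 + 1.56 = 10.80.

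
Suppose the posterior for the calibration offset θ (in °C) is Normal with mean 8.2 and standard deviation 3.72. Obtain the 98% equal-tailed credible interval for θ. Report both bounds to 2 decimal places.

[-0.45, 16.85]

The posterior is symmetric, so the 98% equal-tailed interval is θ = 8.2 ± z·3.72 with z = 2.326.
Half-width: 2.326 × 3.72 = 8.65.
8.2 − 8.65 = -0.45; 8.2 + 8.65 = 16.85.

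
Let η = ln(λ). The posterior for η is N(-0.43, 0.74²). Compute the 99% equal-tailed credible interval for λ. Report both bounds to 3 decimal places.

On the log scale the 99% interval is -0.43 ± 2.576 × 0.74 = [-2.3361, 1.4761].
Exponentiate: [e^-2.3361, e^1.4761] = [0.097, 4.376].

[0.097, 4.376]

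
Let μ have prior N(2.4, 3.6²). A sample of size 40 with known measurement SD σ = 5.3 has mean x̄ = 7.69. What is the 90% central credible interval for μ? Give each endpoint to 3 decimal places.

[6.076, 8.761]

Posterior precision = 1/3.6² + 40/5.3² = 0.0772 + 1.4240 = 1.5012, so posterior SD = 0.8162.
Posterior mean = (2.4/3.6² + 40·7.69/5.3²) / 1.5012 = 7.4181.
Interval: 7.4181 ± 1.645 × 0.8162 → [6.076, 8.761].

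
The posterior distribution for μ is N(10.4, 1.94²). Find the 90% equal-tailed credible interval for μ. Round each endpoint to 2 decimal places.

[7.21, 13.59]

The posterior is symmetric, so the 90% equal-tailed interval is μ = 10.4 ± z·1.94 with z = 1.645.
Half-width: 1.645 × 1.94 = 3.19.
10.4 − 3.19 = 7.21; 10.4 + 3.19 = 13.59.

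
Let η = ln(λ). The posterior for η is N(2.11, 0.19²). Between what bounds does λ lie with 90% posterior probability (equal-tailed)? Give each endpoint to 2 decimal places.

On the log scale the 90% interval is 2.11 ± 1.645 × 0.19 = [1.7975, 2.4225].
Exponentiate: [e^1.7975, e^2.4225] = [6.03, 11.27].

[6.03, 11.27]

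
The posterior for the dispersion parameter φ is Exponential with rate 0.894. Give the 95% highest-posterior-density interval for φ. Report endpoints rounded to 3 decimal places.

The exponential density is strictly decreasing on [0, ∞), so the HPD interval is anchored at 0: [0, q] with P(φ ≤ q) = 0.95.
q = −ln(1 − 0.95) / 0.894 = 2.9957 / 0.894 = 3.351.

[0.000, 3.351]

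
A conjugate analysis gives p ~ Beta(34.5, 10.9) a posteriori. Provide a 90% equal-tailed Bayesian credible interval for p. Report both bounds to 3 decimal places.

Posterior: Beta(34.5, 10.9).
Equal-tailed 90% interval: the 0.05 and 0.95 quantiles of Beta(34.5, 10.9).
Posterior mean ≈ 0.760, SD ≈ 0.063; a Normal approximation gives roughly [0.657, 0.863].
Exact: F⁻¹(0.05) = 0.650; F⁻¹(0.95) = 0.856.

[0.650, 0.856]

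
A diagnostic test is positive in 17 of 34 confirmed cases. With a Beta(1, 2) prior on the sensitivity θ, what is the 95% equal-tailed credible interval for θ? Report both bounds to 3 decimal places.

Posterior: Beta(1+17, 2+17) = Beta(18, 19).
Equal-tailed 95% interval: the 0.025 and 0.975 quantiles of Beta(18, 19).
Posterior mean ≈ 0.486, SD ≈ 0.081; a Normal approximation gives roughly [0.328, 0.645].
Exact: F⁻¹(0.025) = 0.329; F⁻¹(0.975) = 0.645.

[0.329, 0.645]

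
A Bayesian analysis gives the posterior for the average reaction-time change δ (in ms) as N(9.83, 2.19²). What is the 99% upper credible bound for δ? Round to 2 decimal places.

14.92

Need U with P(δ ≤ U) = 0.99: U = 9.83 + z_{0.01}·2.19.
z = 2.326; U = 9.83 + 2.326 × 2.19 = 14.92.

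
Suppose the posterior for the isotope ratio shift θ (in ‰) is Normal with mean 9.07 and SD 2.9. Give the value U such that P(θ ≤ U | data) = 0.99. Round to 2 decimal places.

15.82

Need U with P(θ ≤ U) = 0.99: U = 9.07 + z_{0.01}·2.9.
z = 2.326; U = 9.07 + 2.326 × 2.9 = 15.82.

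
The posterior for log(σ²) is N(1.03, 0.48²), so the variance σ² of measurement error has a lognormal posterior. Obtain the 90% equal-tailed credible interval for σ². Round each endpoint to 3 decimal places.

[1.272, 6.169]

On the log scale the 90% interval is 1.03 ± 1.645 × 0.48 = [0.2405, 1.8195].
Exponentiate: [e^0.2405, e^1.8195] = [1.272, 6.169].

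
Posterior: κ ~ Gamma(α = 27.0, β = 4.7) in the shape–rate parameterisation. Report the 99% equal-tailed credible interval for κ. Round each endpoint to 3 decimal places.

Posterior: Gamma(shape 27.0, rate 4.7).
Equal-tailed 99% interval: Gamma(27.0, 4.7) quantiles at 0.005 and 0.995.
Posterior mean ≈ 5.745, SD ≈ 1.106; a Normal approximation gives roughly [2.897, 8.592].
Exact: lower = 3.296; upper = 8.990.

[3.296, 8.990]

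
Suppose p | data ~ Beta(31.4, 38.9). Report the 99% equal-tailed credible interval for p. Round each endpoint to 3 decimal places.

Posterior: Beta(31.4, 38.9).
Equal-tailed 99% interval: the 0.005 and 0.995 quantiles of Beta(31.4, 38.9).
Posterior mean ≈ 0.447, SD ≈ 0.059; a Normal approximation gives roughly [0.295, 0.598].
Exact: F⁻¹(0.005) = 0.300; F⁻¹(0.995) = 0.599.

[0.300, 0.599]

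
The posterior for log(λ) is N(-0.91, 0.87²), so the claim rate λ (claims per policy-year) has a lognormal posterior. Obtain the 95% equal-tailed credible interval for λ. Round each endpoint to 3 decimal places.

On the log scale the 95% interval is -0.91 ± 1.960 × 0.87 = [-2.6152, 0.7952].
Exponentiate: [e^-2.6152, e^0.7952] = [0.073, 2.215].

[0.073, 2.215]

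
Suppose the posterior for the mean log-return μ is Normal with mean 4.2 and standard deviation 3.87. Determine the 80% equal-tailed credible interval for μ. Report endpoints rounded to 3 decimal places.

The posterior is symmetric, so the 80% equal-tailed interval is μ = 4.2 ± z·3.87 with z = 1.282.
Half-width: 1.282 × 3.87 = 4.960.
4.2 − 4.960 = -0.760; 4.2 + 4.960 = 9.160.

[-0.760, 9.160]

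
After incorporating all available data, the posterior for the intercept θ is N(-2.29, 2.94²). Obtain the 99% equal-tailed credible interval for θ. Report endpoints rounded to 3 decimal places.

[-9.863, 5.283]

The posterior is symmetric, so the 99% equal-tailed interval is θ = -2.29 ± z·2.94 with z = 2.576.
Half-width: 2.576 × 2.94 = 7.573.
-2.29 − 7.573 = -9.863; -2.29 + 7.573 = 5.283.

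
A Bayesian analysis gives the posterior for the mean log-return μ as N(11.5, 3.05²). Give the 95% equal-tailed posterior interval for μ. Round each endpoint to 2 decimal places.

The posterior is symmetric, so the 95% equal-tailed interval is μ = 11.5 ± z·3.05 with z = 1.960.
Half-width: 1.960 × 3.05 = 5.98.
11.5 − 5.98 = 5.52; 11.5 + 5.98 = 17.48.

[5.52, 17.48]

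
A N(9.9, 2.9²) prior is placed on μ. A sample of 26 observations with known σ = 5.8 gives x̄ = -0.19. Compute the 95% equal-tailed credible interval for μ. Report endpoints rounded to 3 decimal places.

[-0.920, 3.231]

Posterior precision = 1/2.9² + 26/5.8² = 0.1189 + 0.7729 = 0.8918, so posterior SD = 1.0589.
Posterior mean = (9.9/2.9² + 26·-0.19/5.8²) / 0.8918 = 1.1553.
Interval: 1.1553 ± 1.960 × 1.0589 → [-0.920, 3.231].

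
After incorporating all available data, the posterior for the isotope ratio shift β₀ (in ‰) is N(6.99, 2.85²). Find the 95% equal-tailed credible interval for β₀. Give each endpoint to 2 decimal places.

The posterior is symmetric, so the 95% equal-tailed interval is β₀ = 6.99 ± z·2.85 with z = 1.960.
Half-width: 1.960 × 2.85 = 5.59.
6.99 − 5.59 = 1.40; 6.99 + 5.59 = 12.58.

[1.40, 12.58]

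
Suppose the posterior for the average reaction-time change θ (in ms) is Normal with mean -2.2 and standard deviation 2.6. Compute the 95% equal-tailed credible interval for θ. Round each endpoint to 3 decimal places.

The posterior is symmetric, so the 95% equal-tailed interval is θ = -2.2 ± z·2.6 with z = 1.960.
Half-width: 1.960 × 2.6 = 5.096.
-2.2 − 5.096 = -7.296; -2.2 + 5.096 = 2.896.

[-7.296, 2.896]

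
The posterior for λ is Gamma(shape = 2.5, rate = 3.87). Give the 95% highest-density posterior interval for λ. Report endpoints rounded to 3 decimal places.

The posterior is unimodal and skewed, so the HPD interval has equal density at both endpoints and is the shortest 95% interval.
Solving f(0.038) = f(1.446) with F(1.446) − F(0.038) = 0.95 gives [0.038, 1.446].
For comparison, the equal-tailed interval is [0.107, 1.658]; the HPD is narrower and shifted toward the mode.

[0.038, 1.446]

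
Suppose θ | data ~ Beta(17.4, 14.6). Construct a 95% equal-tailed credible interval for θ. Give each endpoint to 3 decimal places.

[0.372, 0.710]

Posterior: Beta(17.4, 14.6).
Equal-tailed 95% interval: the 0.025 and 0.975 quantiles of Beta(17.4, 14.6).
Posterior mean ≈ 0.544, SD ≈ 0.087; a Normal approximation gives roughly [0.374, 0.714].
Exact: F⁻¹(0.025) = 0.372; F⁻¹(0.975) = 0.710.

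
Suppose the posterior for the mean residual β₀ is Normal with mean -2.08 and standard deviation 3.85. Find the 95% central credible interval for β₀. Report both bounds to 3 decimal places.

[-9.626, 5.466]

The posterior is symmetric, so the 95% equal-tailed interval is β₀ = -2.08 ± z·3.85 with z = 1.960.
Half-width: 1.960 × 3.85 = 7.546.
-2.08 − 7.546 = -9.626; -2.08 + 7.546 = 5.466.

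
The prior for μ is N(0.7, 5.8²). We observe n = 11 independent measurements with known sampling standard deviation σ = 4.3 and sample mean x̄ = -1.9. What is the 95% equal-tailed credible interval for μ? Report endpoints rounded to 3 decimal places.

[-4.256, 0.704]

Posterior precision = 1/5.8² + 11/4.3² = 0.0297 + 0.5949 = 0.6246, so posterior SD = 1.2653.
Posterior mean = (0.7/5.8² + 11·-1.9/4.3²) / 0.6246 = -1.7763.
Interval: -1.7763 ± 1.960 × 1.2653 → [-4.256, 0.704].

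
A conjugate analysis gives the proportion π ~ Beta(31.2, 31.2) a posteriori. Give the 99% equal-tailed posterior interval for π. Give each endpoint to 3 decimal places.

Posterior: Beta(31.2, 31.2).
Equal-tailed 99% interval: the 0.005 and 0.995 quantiles of Beta(31.2, 31.2).
Posterior mean ≈ 0.500, SD ≈ 0.063; a Normal approximation gives roughly [0.338, 0.662].
Exact: F⁻¹(0.005) = 0.341; F⁻¹(0.995) = 0.659.

[0.341, 0.659]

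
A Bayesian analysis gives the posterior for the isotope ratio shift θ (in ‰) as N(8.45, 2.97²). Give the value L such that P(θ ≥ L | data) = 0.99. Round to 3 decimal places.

1.541

Need L with P(θ ≥ L) = 0.99: L = 8.45 − z_{0.01}·2.97.
z = 2.326; L = 8.45 − 2.326 × 2.97 = 1.541.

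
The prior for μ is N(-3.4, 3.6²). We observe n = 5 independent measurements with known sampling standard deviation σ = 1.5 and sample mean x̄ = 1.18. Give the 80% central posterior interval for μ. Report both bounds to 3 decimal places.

Posterior precision = 1/3.6² + 5/1.5² = 0.0772 + 2.2222 = 2.2994, so posterior SD = 0.6595.
Posterior mean = (-3.4/3.6² + 5·1.18/1.5²) / 2.2994 = 1.0263.
Interval: 1.0263 ± 1.282 × 0.6595 → [0.181, 1.871].

[0.181, 1.871]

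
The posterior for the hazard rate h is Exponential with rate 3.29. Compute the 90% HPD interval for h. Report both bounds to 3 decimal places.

[0.000, 0.700]

The exponential density is strictly decreasing on [0, ∞), so the HPD interval is anchored at 0: [0, q] with P(h ≤ q) = 0.90.
q = −ln(1 − 0.90) / 3.29 = 2.3026 / 3.29 = 0.700.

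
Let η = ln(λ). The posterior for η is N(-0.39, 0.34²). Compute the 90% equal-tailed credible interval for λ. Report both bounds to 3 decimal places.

[0.387, 1.184]

On the log scale the 90% interval is -0.39 ± 1.645 × 0.34 = [-0.9493, 0.1693].
Exponentiate: [e^-0.9493, e^0.1693] = [0.387, 1.184].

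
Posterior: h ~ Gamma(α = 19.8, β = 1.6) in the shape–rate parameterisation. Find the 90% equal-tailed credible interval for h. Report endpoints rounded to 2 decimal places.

Posterior: Gamma(shape 19.8, rate 1.6).
Equal-tailed 90% interval: Gamma(19.8, 1.6) quantiles at 0.05 and 0.95.
Posterior mean ≈ 12.38, SD ≈ 2.78; a Normal approximation gives roughly [7.80, 16.95].
Exact: lower = 8.18; upper = 17.28.

[8.18, 17.28]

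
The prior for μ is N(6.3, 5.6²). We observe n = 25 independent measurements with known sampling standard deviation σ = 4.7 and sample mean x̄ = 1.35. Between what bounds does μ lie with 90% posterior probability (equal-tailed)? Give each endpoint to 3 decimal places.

[-0.039, 3.010]

Posterior precision = 1/5.6² + 25/4.7² = 0.0319 + 1.1317 = 1.1636, so posterior SD = 0.9270.
Posterior mean = (6.3/5.6² + 25·1.35/4.7²) / 1.1636 = 1.4856.
Interval: 1.4856 ± 1.645 × 0.9270 → [-0.039, 3.010].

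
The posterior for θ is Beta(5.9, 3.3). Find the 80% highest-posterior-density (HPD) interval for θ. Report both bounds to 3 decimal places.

The posterior is unimodal and skewed, so the HPD interval has equal density at both endpoints and is the shortest 80% interval.
Solving f(0.464) = f(0.854) with F(0.854) − F(0.464) = 0.80 gives [0.464, 0.854].
For comparison, the equal-tailed interval is [0.436, 0.831]; the HPD is narrower and shifted toward the mode.

[0.464, 0.854]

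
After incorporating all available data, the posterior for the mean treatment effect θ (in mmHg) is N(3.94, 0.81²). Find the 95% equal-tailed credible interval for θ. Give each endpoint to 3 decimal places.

The posterior is symmetric, so the 95% equal-tailed interval is θ = 3.94 ± z·0.81 with z = 1.960.
Half-width: 1.960 × 0.81 = 1.588.
3.94 − 1.588 = 2.352; 3.94 + 1.588 = 5.528.

[2.352, 5.528]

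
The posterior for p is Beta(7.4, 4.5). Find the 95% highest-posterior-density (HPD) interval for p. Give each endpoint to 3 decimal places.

[0.359, 0.874]

The posterior is unimodal and skewed, so the HPD interval has equal density at both endpoints and is the shortest 95% interval.
Solving f(0.359) = f(0.874) with F(0.874) − F(0.359) = 0.95 gives [0.359, 0.874].
For comparison, the equal-tailed interval is [0.344, 0.861]; the HPD is narrower and shifted toward the mode.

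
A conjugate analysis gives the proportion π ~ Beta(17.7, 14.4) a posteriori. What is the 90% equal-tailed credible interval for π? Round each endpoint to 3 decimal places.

Posterior: Beta(17.7, 14.4).
Equal-tailed 90% interval: the 0.05 and 0.95 quantiles of Beta(17.7, 14.4).
Posterior mean ≈ 0.551, SD ≈ 0.086; a Normal approximation gives roughly [0.409, 0.694].
Exact: F⁻¹(0.05) = 0.407; F⁻¹(0.95) = 0.692.

[0.407, 0.692]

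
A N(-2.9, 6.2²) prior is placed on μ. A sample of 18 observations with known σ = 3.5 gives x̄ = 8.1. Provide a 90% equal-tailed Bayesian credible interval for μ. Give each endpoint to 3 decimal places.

Posterior precision = 1/6.2² + 18/3.5² = 0.0260 + 1.4694 = 1.4954, so posterior SD = 0.8178.
Posterior mean = (-2.9/6.2² + 18·8.1/3.5²) / 1.4954 = 7.9086.
Interval: 7.9086 ± 1.645 × 0.8178 → [6.564, 9.254].

[6.564, 9.254]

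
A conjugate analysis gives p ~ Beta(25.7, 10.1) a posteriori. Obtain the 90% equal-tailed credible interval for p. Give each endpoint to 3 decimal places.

Posterior: Beta(25.7, 10.1).
Equal-tailed 90% interval: the 0.05 and 0.95 quantiles of Beta(25.7, 10.1).
Posterior mean ≈ 0.718, SD ≈ 0.074; a Normal approximation gives roughly [0.596, 0.840].
Exact: F⁻¹(0.05) = 0.589; F⁻¹(0.95) = 0.833.

[0.589, 0.833]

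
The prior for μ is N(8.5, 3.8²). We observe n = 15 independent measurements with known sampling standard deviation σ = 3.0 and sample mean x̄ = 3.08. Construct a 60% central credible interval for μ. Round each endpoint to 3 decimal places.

[2.657, 3.935]

Posterior precision = 1/3.8² + 15/3.0² = 0.0693 + 1.6667 = 1.7359, so posterior SD = 0.7590.
Posterior mean = (8.5/3.8² + 15·3.08/3.0²) / 1.7359 = 3.2962.
Interval: 3.2962 ± 0.842 × 0.7590 → [2.657, 3.935].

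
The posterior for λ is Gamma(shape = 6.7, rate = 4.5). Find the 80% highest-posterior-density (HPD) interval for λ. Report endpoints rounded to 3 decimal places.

The posterior is unimodal and skewed, so the HPD interval has equal density at both endpoints and is the shortest 80% interval.
Solving f(0.696) = f(2.087) with F(2.087) − F(0.696) = 0.80 gives [0.696, 2.087].
For comparison, the equal-tailed interval is [0.816, 2.257]; the HPD is narrower and shifted toward the mode.

[0.696, 2.087]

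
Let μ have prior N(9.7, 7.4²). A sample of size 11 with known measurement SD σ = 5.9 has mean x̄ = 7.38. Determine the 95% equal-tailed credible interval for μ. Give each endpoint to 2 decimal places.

[4.12, 10.90]

Posterior precision = 1/7.4² + 11/5.9² = 0.0183 + 0.3160 = 0.3343, so posterior SD = 1.7296.
Posterior mean = (9.7/7.4² + 11·7.38/5.9²) / 0.3343 = 7.5067.
Interval: 7.5067 ± 1.960 × 1.7296 → [4.12, 10.90].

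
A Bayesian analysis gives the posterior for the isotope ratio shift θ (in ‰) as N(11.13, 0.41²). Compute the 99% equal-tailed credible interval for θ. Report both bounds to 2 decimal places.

The posterior is symmetric, so the 99% equal-tailed interval is θ = 11.13 ± z·0.41 with z = 2.576.
Half-width: 2.576 × 0.41 = 1.06.
11.13 − 1.06 = 10.07; 11.13 + 1.06 = 12.19.

[10.07, 12.19]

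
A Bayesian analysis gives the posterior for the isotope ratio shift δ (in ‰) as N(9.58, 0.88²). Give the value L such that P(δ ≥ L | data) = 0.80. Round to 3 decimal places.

Need L with P(δ ≥ L) = 0.80: L = 9.58 − z_{0.2}·0.88.
z = 0.842; L = 9.58 − 0.842 × 0.88 = 8.839.

8.839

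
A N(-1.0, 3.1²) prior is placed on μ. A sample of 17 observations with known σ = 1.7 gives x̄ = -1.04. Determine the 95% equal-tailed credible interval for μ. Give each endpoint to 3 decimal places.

[-1.840, -0.238]

Posterior precision = 1/3.1² + 17/1.7² = 0.1041 + 5.8824 = 5.9864, so posterior SD = 0.4087.
Posterior mean = (-1.0/3.1² + 17·-1.04/1.7²) / 5.9864 = -1.0393.
Interval: -1.0393 ± 1.960 × 0.4087 → [-1.840, -0.238].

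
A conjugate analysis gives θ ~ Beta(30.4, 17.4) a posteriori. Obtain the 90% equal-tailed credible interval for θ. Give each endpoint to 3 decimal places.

Posterior: Beta(30.4, 17.4).
Equal-tailed 90% interval: the 0.05 and 0.95 quantiles of Beta(30.4, 17.4).
Posterior mean ≈ 0.636, SD ≈ 0.069; a Normal approximation gives roughly [0.523, 0.749].
Exact: F⁻¹(0.05) = 0.519; F⁻¹(0.95) = 0.746.

[0.519, 0.746]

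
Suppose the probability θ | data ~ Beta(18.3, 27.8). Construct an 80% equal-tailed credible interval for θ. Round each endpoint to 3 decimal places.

Posterior: Beta(18.3, 27.8).
Equal-tailed 80% interval: the 0.1 and 0.9 quantiles of Beta(18.3, 27.8).
Posterior mean ≈ 0.397, SD ≈ 0.071; a Normal approximation gives roughly [0.306, 0.488].
Exact: F⁻¹(0.1) = 0.306; F⁻¹(0.9) = 0.490.

[0.306, 0.490]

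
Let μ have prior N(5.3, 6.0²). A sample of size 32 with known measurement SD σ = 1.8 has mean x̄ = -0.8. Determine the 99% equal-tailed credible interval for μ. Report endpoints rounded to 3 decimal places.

Posterior precision = 1/6.0² + 32/1.8² = 0.0278 + 9.8765 = 9.9043, so posterior SD = 0.3178.
Posterior mean = (5.3/6.0² + 32·-0.8/1.8²) / 9.9043 = -0.7829.
Interval: -0.7829 ± 2.576 × 0.3178 → [-1.601, 0.036].

[-1.601, 0.036]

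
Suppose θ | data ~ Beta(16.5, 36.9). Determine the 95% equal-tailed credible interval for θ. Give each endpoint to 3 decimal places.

[0.194, 0.438]

Posterior: Beta(16.5, 36.9).
Equal-tailed 95% interval: the 0.025 and 0.975 quantiles of Beta(16.5, 36.9).
Posterior mean ≈ 0.309, SD ≈ 0.063; a Normal approximation gives roughly [0.186, 0.432].
Exact: F⁻¹(0.025) = 0.194; F⁻¹(0.975) = 0.438.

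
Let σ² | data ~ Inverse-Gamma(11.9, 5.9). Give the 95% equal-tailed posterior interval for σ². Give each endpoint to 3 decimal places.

Inverse-Gamma(11.9, 5.9) quantiles: F⁻¹(0.025) and F⁻¹(0.975).
Equivalently, 1/σ² ~ Gamma(11.9, rate = 5.9); invert its 0.975 and 0.025 quantiles.
Posterior mean ≈ 0.541, SD ≈ 0.172; a Normal approximation gives roughly [0.204, 0.878].
Exact: lower = 0.302; upper = 0.963.

[0.302, 0.963]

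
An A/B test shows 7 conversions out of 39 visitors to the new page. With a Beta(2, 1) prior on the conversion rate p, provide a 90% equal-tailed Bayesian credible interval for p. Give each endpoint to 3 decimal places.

Posterior: Beta(2+7, 1+32) = Beta(9, 33).
Equal-tailed 90% interval: the 0.05 and 0.95 quantiles of Beta(9, 33).
Posterior mean ≈ 0.214, SD ≈ 0.063; a Normal approximation gives roughly [0.111, 0.317].
Exact: F⁻¹(0.05) = 0.120; F⁻¹(0.95) = 0.325.

[0.120, 0.325]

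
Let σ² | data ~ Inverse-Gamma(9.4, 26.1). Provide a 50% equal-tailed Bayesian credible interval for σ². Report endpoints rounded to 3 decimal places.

[2.320, 3.629]

Inverse-Gamma(9.4, 26.1) quantiles: F⁻¹(0.25) and F⁻¹(0.75).
Equivalently, 1/σ² ~ Gamma(9.4, rate = 26.1); invert its 0.75 and 0.25 quantiles.
Posterior mean ≈ 3.107, SD ≈ 1.142; a Normal approximation gives roughly [2.337, 3.878].
Exact: lower = 2.320; upper = 3.629.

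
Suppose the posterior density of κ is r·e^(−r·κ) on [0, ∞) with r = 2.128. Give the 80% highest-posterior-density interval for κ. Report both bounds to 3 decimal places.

The exponential density is strictly decreasing on [0, ∞), so the HPD interval is anchored at 0: [0, q] with P(κ ≤ q) = 0.80.
q = −ln(1 − 0.80) / 2.128 = 1.6094 / 2.128 = 0.756.

[0.000, 0.756]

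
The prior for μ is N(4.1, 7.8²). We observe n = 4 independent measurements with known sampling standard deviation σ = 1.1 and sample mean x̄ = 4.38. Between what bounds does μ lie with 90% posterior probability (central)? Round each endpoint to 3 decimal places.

[3.476, 5.281]

Posterior precision = 1/7.8² + 4/1.1² = 0.0164 + 3.3058 = 3.3222, so posterior SD = 0.5486.
Posterior mean = (4.1/7.8² + 4·4.38/1.1²) / 3.3222 = 4.3786.
Interval: 4.3786 ± 1.645 × 0.5486 → [3.476, 5.281].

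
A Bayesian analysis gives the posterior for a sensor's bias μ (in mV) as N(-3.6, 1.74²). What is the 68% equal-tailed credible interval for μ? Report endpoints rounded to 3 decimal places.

[-5.330, -1.870]

The posterior is symmetric, so the 68% equal-tailed interval is μ = -3.6 ± z·1.74 with z = 0.994.
Half-width: 0.994 × 1.74 = 1.730.
-3.6 − 1.730 = -5.330; -3.6 + 1.730 = -1.870.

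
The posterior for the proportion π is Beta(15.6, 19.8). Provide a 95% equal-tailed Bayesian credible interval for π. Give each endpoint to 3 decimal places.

Posterior: Beta(15.6, 19.8).
Equal-tailed 95% interval: the 0.025 and 0.975 quantiles of Beta(15.6, 19.8).
Posterior mean ≈ 0.441, SD ≈ 0.082; a Normal approximation gives roughly [0.279, 0.602].
Exact: F⁻¹(0.025) = 0.284; F⁻¹(0.975) = 0.604.

[0.284, 0.604]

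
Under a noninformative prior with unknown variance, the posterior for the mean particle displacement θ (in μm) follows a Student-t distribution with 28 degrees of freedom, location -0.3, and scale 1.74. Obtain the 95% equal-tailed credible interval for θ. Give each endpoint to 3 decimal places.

[-3.864, 3.264]

The t_28 distribution is symmetric; the 95% interval is -0.3 ± t·1.74 with t_{0.975,28} = 2.048.
Half-width: 2.048 × 1.74 = 3.564.
-0.3 − 3.564 = -3.864; -0.3 + 3.564 = 3.264.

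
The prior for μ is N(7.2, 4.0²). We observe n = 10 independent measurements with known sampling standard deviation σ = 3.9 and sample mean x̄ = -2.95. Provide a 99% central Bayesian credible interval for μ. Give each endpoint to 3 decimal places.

Posterior precision = 1/4.0² + 10/3.9² = 0.0625 + 0.6575 = 0.7200, so posterior SD = 1.1785.
Posterior mean = (7.2/4.0² + 10·-2.95/3.9²) / 0.7200 = -2.0689.
Interval: -2.0689 ± 2.576 × 1.1785 → [-5.105, 0.967].

[-5.105, 0.967]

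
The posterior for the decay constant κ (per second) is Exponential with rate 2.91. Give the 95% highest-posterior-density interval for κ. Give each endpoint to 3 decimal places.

[0.000, 1.029]

The exponential density is strictly decreasing on [0, ∞), so the HPD interval is anchored at 0: [0, q] with P(κ ≤ q) = 0.95.
q = −ln(1 − 0.95) / 2.91 = 2.9957 / 2.91 = 1.029.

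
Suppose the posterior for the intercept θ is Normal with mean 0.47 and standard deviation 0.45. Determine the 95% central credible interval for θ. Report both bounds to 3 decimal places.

The posterior is symmetric, so the 95% equal-tailed interval is θ = 0.47 ± z·0.45 with z = 1.960.
Half-width: 1.960 × 0.45 = 0.882.
0.47 − 0.882 = -0.412; 0.47 + 0.882 = 1.352.

[-0.412, 1.352]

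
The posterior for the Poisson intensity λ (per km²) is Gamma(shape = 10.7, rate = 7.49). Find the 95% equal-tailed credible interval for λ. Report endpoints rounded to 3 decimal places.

[0.705, 2.403]

Posterior: Gamma(shape 10.7, rate 7.49).
Equal-tailed 95% interval: Gamma(10.7, 7.49) quantiles at 0.025 and 0.975.
Posterior mean ≈ 1.429, SD ≈ 0.437; a Normal approximation gives roughly [0.573, 2.285].
Exact: lower = 0.705; upper = 2.403.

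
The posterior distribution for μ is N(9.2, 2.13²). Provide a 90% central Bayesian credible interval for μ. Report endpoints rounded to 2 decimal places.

[5.70, 12.70]

The posterior is symmetric, so the 90% equal-tailed interval is μ = 9.2 ± z·2.13 with z = 1.645.
Half-width: 1.645 × 2.13 = 3.50.
9.2 − 3.50 = 5.70; 9.2 + 3.50 = 12.70.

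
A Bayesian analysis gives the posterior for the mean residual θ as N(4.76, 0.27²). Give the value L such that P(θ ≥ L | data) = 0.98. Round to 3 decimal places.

Need L with P(θ ≥ L) = 0.98: L = 4.76 − z_{0.02}·0.27.
z = 2.054; L = 4.76 − 2.054 × 0.27 = 4.205.

4.205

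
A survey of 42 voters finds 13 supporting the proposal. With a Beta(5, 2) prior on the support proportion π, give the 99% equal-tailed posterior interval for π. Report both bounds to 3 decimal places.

[0.205, 0.550]

Posterior: Beta(5+13, 2+29) = Beta(18, 31).
Equal-tailed 99% interval: the 0.005 and 0.995 quantiles of Beta(18, 31).
Posterior mean ≈ 0.367, SD ≈ 0.068; a Normal approximation gives roughly [0.192, 0.543].
Exact: F⁻¹(0.005) = 0.205; F⁻¹(0.995) = 0.550.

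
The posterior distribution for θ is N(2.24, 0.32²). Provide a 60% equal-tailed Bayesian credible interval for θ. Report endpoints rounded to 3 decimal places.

The posterior is symmetric, so the 60% equal-tailed interval is θ = 2.24 ± z·0.32 with z = 0.842.
Half-width: 0.842 × 0.32 = 0.269.
2.24 − 0.269 = 1.971; 2.24 + 0.269 = 2.509.

[1.971, 2.509]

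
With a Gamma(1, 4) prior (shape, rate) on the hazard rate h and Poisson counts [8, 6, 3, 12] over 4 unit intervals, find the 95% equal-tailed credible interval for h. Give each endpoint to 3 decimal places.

[2.530, 5.206]

Posterior: Gamma(1+29, 4+4) = Gamma(30, 8) (shape, rate).
Equal-tailed 95% interval: Gamma(30, 8) quantiles at 0.025 and 0.975.
Posterior mean ≈ 3.750, SD ≈ 0.685; a Normal approximation gives roughly [2.408, 5.092].
Exact: lower = 2.530; upper = 5.206.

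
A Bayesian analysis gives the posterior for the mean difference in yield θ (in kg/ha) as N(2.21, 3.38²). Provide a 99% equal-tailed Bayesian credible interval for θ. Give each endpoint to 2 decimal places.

[-6.50, 10.92]

The posterior is symmetric, so the 99% equal-tailed interval is θ = 2.21 ± z·3.38 with z = 2.576.
Half-width: 2.576 × 3.38 = 8.71.
2.21 − 8.71 = -6.50; 2.21 + 8.71 = 10.92.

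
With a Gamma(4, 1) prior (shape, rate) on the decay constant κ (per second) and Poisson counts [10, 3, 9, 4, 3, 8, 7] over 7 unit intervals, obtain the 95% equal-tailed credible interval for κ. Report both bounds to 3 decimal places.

[4.424, 7.813]

Posterior: Gamma(4+44, 1+7) = Gamma(48, 8) (shape, rate).
Equal-tailed 95% interval: Gamma(48, 8) quantiles at 0.025 and 0.975.
Posterior mean ≈ 6.000, SD ≈ 0.866; a Normal approximation gives roughly [4.303, 7.697].
Exact: lower = 4.424; upper = 7.813.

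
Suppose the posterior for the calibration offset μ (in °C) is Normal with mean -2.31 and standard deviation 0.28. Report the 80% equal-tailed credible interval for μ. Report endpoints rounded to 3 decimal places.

[-2.669, -1.951]

The posterior is symmetric, so the 80% equal-tailed interval is μ = -2.31 ± z·0.28 with z = 1.282.
Half-width: 1.282 × 0.28 = 0.359.
-2.31 − 0.359 = -2.669; -2.31 + 0.359 = -1.951.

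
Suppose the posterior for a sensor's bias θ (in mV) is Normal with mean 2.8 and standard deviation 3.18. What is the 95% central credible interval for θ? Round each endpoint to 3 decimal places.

The posterior is symmetric, so the 95% equal-tailed interval is θ = 2.8 ± z·3.18 with z = 1.960.
Half-width: 1.960 × 3.18 = 6.233.
2.8 − 6.233 = -3.433; 2.8 + 6.233 = 9.033.

[-3.433, 9.033]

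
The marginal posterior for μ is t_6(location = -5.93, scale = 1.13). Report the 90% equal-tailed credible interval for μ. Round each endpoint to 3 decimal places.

[-8.126, -3.734]

The t_6 distribution is symmetric; the 90% interval is -5.93 ± t·1.13 with t_{0.95,6} = 1.943.
Half-width: 1.943 × 1.13 = 2.196.
-5.93 − 2.196 = -8.126; -5.93 + 2.196 = -3.734.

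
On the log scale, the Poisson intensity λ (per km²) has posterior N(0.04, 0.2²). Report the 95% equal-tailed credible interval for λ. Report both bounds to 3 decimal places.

On the log scale the 95% interval is 0.04 ± 1.960 × 0.2 = [-0.3520, 0.4320].
Exponentiate: [e^-0.3520, e^0.4320] = [0.703, 1.540].

[0.703, 1.540]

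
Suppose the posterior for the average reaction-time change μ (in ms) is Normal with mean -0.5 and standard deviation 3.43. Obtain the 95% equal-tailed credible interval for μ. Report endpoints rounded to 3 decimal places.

[-7.223, 6.223]

The posterior is symmetric, so the 95% equal-tailed interval is μ = -0.5 ± z·3.43 with z = 1.960.
Half-width: 1.960 × 3.43 = 6.723.
-0.5 − 6.723 = -7.223; -0.5 + 6.723 = 6.223.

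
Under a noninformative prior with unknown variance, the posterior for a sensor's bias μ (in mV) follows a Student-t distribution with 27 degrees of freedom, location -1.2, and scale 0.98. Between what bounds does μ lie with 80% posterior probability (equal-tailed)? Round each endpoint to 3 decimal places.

The t_27 distribution is symmetric; the 80% interval is -1.2 ± t·0.98 with t_{0.9,27} = 1.314.
Half-width: 1.314 × 0.98 = 1.287.
-1.2 − 1.287 = -2.487; -1.2 + 1.287 = 0.087.

[-2.487, 0.087]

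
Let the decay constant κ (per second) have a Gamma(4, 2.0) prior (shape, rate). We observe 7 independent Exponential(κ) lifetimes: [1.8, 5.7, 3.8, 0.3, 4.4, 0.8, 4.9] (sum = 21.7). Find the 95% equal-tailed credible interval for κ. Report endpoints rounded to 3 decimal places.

Posterior: Gamma(4+7, 2.0+21.7) = Gamma(11, 23.7) (shape, rate).
Equal-tailed 95% interval: Gamma(11, 23.7) quantiles at 0.025 and 0.975.
Posterior mean ≈ 0.464, SD ≈ 0.140; a Normal approximation gives roughly [0.190, 0.738].
Exact: lower = 0.232; upper = 0.776.

[0.232, 0.776]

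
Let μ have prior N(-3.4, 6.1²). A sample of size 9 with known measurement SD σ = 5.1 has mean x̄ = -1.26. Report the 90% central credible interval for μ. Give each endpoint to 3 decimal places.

[-4.108, 1.279]

Posterior precision = 1/6.1² + 9/5.1² = 0.0269 + 0.3460 = 0.3729, so posterior SD = 1.6376.
Posterior mean = (-3.4/6.1² + 9·-1.26/5.1²) / 0.3729 = -1.4142.
Interval: -1.4142 ± 1.645 × 1.6376 → [-4.108, 1.279].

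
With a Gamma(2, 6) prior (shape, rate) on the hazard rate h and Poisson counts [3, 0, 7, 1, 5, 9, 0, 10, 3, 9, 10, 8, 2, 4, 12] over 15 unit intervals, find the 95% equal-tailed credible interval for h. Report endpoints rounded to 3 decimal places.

[3.233, 4.952]

Posterior: Gamma(2+83, 6+15) = Gamma(85, 21) (shape, rate).
Equal-tailed 95% interval: Gamma(85, 21) quantiles at 0.025 and 0.975.
Posterior mean ≈ 4.048, SD ≈ 0.439; a Normal approximation gives roughly [3.187, 4.908].
Exact: lower = 3.233; upper = 4.952.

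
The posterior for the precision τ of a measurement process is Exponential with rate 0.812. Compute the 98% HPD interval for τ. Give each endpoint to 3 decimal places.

[0.000, 4.818]

The exponential density is strictly decreasing on [0, ∞), so the HPD interval is anchored at 0: [0, q] with P(τ ≤ q) = 0.98.
q = −ln(1 − 0.98) / 0.812 = 3.9120 / 0.812 = 4.818.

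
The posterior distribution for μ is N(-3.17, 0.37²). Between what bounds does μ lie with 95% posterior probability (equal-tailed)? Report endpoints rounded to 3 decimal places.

The posterior is symmetric, so the 95% equal-tailed interval is μ = -3.17 ± z·0.37 with z = 1.960.
Half-width: 1.960 × 0.37 = 0.725.
-3.17 − 0.725 = -3.895; -3.17 + 0.725 = -2.445.

[-3.895, -2.445]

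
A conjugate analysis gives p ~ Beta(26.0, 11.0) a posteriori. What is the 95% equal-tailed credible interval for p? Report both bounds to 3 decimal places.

Posterior: Beta(26.0, 11.0).
Equal-tailed 95% interval: the 0.025 and 0.975 quantiles of Beta(26.0, 11.0).
Posterior mean ≈ 0.703, SD ≈ 0.074; a Normal approximation gives roughly [0.557, 0.848].
Exact: F⁻¹(0.025) = 0.548; F⁻¹(0.975) = 0.837.

[0.548, 0.837]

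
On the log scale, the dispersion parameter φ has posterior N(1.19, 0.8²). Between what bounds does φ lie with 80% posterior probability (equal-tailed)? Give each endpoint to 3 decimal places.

On the log scale the 80% interval is 1.19 ± 1.282 × 0.8 = [0.1648, 2.2152].
Exponentiate: [e^0.1648, e^2.2152] = [1.179, 9.164].

[1.179, 9.164]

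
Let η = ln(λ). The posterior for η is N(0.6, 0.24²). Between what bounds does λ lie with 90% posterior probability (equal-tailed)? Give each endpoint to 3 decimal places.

On the log scale the 90% interval is 0.6 ± 1.645 × 0.24 = [0.2052, 0.9948].
Exponentiate: [e^0.2052, e^0.9948] = [1.228, 2.704].

[1.228, 2.704]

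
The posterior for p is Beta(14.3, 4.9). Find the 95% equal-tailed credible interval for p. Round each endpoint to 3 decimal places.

Posterior: Beta(14.3, 4.9).
Equal-tailed 95% interval: the 0.025 and 0.975 quantiles of Beta(14.3, 4.9).
Posterior mean ≈ 0.745, SD ≈ 0.097; a Normal approximation gives roughly [0.555, 0.935].
Exact: F⁻¹(0.025) = 0.534; F⁻¹(0.975) = 0.908.

[0.534, 0.908]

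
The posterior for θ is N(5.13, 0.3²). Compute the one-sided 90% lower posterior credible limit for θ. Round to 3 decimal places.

4.746

Need L with P(θ ≥ L) = 0.90: L = 5.13 − z_{0.1}·0.3.
z = 1.282; L = 5.13 − 1.282 × 0.3 = 4.746.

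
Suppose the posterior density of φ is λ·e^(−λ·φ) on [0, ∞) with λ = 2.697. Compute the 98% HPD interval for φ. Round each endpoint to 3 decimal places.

The exponential density is strictly decreasing on [0, ∞), so the HPD interval is anchored at 0: [0, q] with P(φ ≤ q) = 0.98.
q = −ln(1 − 0.98) / 2.697 = 3.9120 / 2.697 = 1.451.

[0.000, 1.451]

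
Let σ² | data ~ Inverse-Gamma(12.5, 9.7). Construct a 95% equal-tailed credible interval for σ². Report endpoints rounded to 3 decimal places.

Inverse-Gamma(12.5, 9.7) quantiles: F⁻¹(0.025) and F⁻¹(0.975).
Equivalently, 1/σ² ~ Gamma(12.5, rate = 9.7); invert its 0.975 and 0.025 quantiles.
Posterior mean ≈ 0.843, SD ≈ 0.260; a Normal approximation gives roughly [0.333, 1.354].
Exact: lower = 0.477; upper = 1.479.

[0.477, 1.479]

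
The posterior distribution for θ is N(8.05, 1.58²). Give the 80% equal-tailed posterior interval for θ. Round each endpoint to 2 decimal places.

The posterior is symmetric, so the 80% equal-tailed interval is θ = 8.05 ± z·1.58 with z = 1.282.
Half-width: 1.282 × 1.58 = 2.02.
8.05 − 2.02 = 6.03; 8.05 + 2.02 = 10.07.

[6.03, 10.07]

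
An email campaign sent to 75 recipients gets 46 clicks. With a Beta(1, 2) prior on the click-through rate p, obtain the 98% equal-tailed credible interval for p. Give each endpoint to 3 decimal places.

Posterior: Beta(1+46, 2+29) = Beta(47, 31).
Equal-tailed 98% interval: the 0.01 and 0.99 quantiles of Beta(47, 31).
Posterior mean ≈ 0.603, SD ≈ 0.055; a Normal approximation gives roughly [0.474, 0.731].
Exact: F⁻¹(0.01) = 0.472; F⁻¹(0.99) = 0.726.

[0.472, 0.726]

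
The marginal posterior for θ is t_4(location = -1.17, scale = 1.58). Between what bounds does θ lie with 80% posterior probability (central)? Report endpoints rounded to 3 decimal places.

The t_4 distribution is symmetric; the 80% interval is -1.17 ± t·1.58 with t_{0.9,4} = 1.533.
Half-width: 1.533 × 1.58 = 2.422.
-1.17 − 2.422 = -3.592; -1.17 + 2.422 = 1.252.

[-3.592, 1.252]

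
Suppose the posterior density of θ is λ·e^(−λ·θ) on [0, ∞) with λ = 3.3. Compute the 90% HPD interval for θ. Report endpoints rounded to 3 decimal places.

[0.000, 0.698]

The exponential density is strictly decreasing on [0, ∞), so the HPD interval is anchored at 0: [0, q] with P(θ ≤ q) = 0.90.
q = −ln(1 − 0.90) / 3.3 = 2.3026 / 3.3 = 0.698.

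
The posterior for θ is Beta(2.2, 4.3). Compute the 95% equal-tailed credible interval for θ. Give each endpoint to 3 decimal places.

[0.061, 0.708]

Posterior: Beta(2.2, 4.3).
Equal-tailed 95% interval: the 0.025 and 0.975 quantiles of Beta(2.2, 4.3).
Posterior mean ≈ 0.338, SD ≈ 0.173; a Normal approximation gives roughly [0.000, 0.677].
Exact: F⁻¹(0.025) = 0.061; F⁻¹(0.975) = 0.708.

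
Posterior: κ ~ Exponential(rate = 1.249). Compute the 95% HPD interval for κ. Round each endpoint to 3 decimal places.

The exponential density is strictly decreasing on [0, ∞), so the HPD interval is anchored at 0: [0, q] with P(κ ≤ q) = 0.95.
q = −ln(1 − 0.95) / 1.249 = 2.9957 / 1.249 = 2.399.

[0.000, 2.399]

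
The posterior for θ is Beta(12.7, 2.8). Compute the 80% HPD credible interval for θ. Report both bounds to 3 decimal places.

[0.725, 0.954]

The posterior is unimodal and skewed, so the HPD interval has equal density at both endpoints and is the shortest 80% interval.
Solving f(0.725) = f(0.954) with F(0.954) − F(0.725) = 0.80 gives [0.725, 0.954].
For comparison, the equal-tailed interval is [0.689, 0.930]; the HPD is narrower and shifted toward the mode.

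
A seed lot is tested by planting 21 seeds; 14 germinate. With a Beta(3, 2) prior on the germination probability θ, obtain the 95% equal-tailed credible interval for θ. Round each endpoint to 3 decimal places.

Posterior: Beta(3+14, 2+7) = Beta(17, 9).
Equal-tailed 95% interval: the 0.025 and 0.975 quantiles of Beta(17, 9).
Posterior mean ≈ 0.654, SD ≈ 0.092; a Normal approximation gives roughly [0.474, 0.833].
Exact: F⁻¹(0.025) = 0.465; F⁻¹(0.975) = 0.820.

[0.465, 0.820]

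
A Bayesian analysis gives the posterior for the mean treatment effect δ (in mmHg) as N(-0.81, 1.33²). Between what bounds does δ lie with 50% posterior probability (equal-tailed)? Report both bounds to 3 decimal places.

[-1.707, 0.087]

The posterior is symmetric, so the 50% equal-tailed interval is δ = -0.81 ± z·1.33 with z = 0.674.
Half-width: 0.674 × 1.33 = 0.897.
-0.81 − 0.897 = -1.707; -0.81 + 0.897 = 0.087.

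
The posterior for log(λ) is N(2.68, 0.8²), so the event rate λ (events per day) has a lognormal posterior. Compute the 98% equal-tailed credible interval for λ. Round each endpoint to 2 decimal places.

[2.27, 93.79]

On the log scale the 98% interval is 2.68 ± 2.326 × 0.8 = [0.8189, 4.5411].
Exponentiate: [e^0.8189, e^4.5411] = [2.27, 93.79].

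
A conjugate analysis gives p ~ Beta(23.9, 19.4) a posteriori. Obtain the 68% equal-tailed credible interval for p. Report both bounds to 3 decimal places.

Posterior: Beta(23.9, 19.4).
Equal-tailed 68% interval: the 0.16 and 0.84 quantiles of Beta(23.9, 19.4).
Posterior mean ≈ 0.552, SD ≈ 0.075; a Normal approximation gives roughly [0.478, 0.626].
Exact: F⁻¹(0.16) = 0.477; F⁻¹(0.84) = 0.627.

[0.477, 0.627]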